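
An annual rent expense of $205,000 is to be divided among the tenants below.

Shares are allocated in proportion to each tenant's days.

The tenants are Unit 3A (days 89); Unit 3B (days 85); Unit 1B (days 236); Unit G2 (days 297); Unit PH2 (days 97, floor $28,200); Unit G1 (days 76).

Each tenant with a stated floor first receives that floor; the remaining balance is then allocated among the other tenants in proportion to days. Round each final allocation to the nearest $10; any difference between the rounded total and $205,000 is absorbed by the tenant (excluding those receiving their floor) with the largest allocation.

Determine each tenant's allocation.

Minimums first: Unit PH2 $28,200. Remaining pool $176,800.
Remaining pool split over remaining days 783: Unit 3A 20,096.04 → $20,100; Unit 3B 19,192.85 → $19,190; Unit 1B 53,288.38 → $53,290; Unit G2 67,062.07 → $67,060; Unit G1 17,160.66 → $17,160.

Unit 3A: $20,100; Unit 3B: $19,190; Unit 1B: $53,290; Unit G2: $67,060; Unit PH2: $28,200; Unit G1: $17,160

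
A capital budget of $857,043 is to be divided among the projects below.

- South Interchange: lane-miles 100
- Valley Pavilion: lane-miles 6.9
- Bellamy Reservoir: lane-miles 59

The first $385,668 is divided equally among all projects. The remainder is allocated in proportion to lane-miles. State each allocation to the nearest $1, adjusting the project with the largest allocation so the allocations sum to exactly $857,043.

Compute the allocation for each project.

South Interchange: $412,688; Valley Pavilion: $148,161; Bellamy Reservoir: $296,194

$385,668 shared equally gives $128,556 per project.
Remainder $471,375 by lane-miles (total 165.9): South Interchange 284,132.01 → $284,132; Valley Pavilion 19,605.11 → $19,605; Bellamy Reservoir 167,637.88 → $167,638.
Totals: South Interchange $128,556 + $284,132 = $412,688; Valley Pavilion $128,556 + $19,605 = $148,161; Bellamy Reservoir $128,556 + $167,638 = $296,194.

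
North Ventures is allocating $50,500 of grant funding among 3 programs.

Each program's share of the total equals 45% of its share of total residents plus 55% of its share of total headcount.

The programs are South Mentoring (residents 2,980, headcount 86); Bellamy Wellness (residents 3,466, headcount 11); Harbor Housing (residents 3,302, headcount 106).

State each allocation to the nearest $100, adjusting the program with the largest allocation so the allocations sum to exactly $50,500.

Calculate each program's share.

Residents total 9,748; headcount total 203.
Combined weights (45% residents + 55% headcount): South Mentoring 0.3706; Bellamy Wellness 0.1898; Harbor Housing 0.4396.
Proportional shares: South Mentoring 18,713.87; Bellamy Wellness 9,585.15; Harbor Housing 22,200.98.
Rounded to nearest $100: South Mentoring $18,700; Bellamy Wellness $9,600; Harbor Housing $22,200. Sum = $50,500.
No rounding difference to absorb.

South Mentoring: $18,700 | Bellamy Wellness: $9,600 | Harbor Housing: $22,200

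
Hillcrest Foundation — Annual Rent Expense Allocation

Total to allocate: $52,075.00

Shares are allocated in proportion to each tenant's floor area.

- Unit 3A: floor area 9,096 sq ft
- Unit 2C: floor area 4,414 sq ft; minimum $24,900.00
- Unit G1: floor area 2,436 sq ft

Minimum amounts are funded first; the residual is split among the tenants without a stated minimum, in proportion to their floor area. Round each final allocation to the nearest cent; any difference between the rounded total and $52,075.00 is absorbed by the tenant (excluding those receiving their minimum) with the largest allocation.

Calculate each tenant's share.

Minimums first: Unit 2C $24,900.00. Remaining pool $27,175.00.
Remaining pool split over remaining floor area 11,532: Unit 3A 21,434.5994 → $21,434.60; Unit G1 5,740.4006 → $5,740.40.

Unit 3A: $21,434.60 | Unit 2C: $24,900.00 | Unit G1: $5,740.40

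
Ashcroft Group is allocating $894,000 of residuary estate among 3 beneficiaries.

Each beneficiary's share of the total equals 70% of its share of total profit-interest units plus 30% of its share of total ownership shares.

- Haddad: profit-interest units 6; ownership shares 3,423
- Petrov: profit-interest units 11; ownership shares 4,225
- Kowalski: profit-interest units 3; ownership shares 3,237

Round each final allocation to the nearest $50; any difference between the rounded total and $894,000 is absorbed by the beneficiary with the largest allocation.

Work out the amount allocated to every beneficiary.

Haddad: $272,100 · Petrov: $448,250 · Kowalski: $173,650

Totals — profit-interest units 20, ownership shares 10,885.
Composite weights (70% profit-interest units + 30% ownership shares): Haddad 0.3043; Petrov 0.5014; Kowalski 0.1942.
Proportional shares: Haddad 272,080.71; Petrov 448,291.52; Kowalski 173,627.78.
After rounding ($50): Haddad $272,100; Petrov $448,300; Kowalski $173,650. Sum = $894,050.
Difference $894,000 − $894,050 = −$50 applied to largest allocation (Petrov): Petrov becomes $448,250.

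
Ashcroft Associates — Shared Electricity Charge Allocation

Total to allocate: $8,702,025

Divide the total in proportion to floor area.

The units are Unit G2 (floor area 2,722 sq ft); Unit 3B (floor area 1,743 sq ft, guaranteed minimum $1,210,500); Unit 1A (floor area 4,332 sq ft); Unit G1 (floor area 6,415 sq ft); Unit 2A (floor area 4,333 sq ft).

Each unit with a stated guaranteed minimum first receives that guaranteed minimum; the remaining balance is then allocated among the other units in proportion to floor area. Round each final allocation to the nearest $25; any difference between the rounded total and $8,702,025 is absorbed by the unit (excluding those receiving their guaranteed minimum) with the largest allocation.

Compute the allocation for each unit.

Unit G2: $1,145,475 · Unit 3B: $1,210,500 · Unit 1A: $1,823,025 · Unit G1: $2,699,600 · Unit 2A: $1,823,425

Fund the minimums — Unit 3B $1,210,500. Remaining pool $7,491,525.
Remaining pool split over remaining floor area 17,802: Unit G2 1,145,485.40 → $1,145,475; Unit 1A 1,823,013.50 → $1,823,025; Unit G1 2,699,591.78 → $2,699,600; Unit 2A 1,823,434.32 → $1,823,425.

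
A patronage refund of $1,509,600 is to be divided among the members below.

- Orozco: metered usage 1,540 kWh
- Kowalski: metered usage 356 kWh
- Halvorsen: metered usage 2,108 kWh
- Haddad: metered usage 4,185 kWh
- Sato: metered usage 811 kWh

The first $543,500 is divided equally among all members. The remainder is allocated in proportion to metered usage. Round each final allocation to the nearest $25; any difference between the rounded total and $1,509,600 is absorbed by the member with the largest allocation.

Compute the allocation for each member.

$543,500 shared equally gives $108,700 per member.
Remainder $966,100 by metered usage (total 9,000): Orozco 165,310.44 → $165,300; Kowalski 38,214.62 → $38,225; Halvorsen 226,282.09 → $226,275; Haddad 449,236.50 → $449,225; Sato 87,056.34 → $87,050.
Rounding difference +$25 on remainder applied to Haddad.
Totals: Orozco $108,700 + $165,300 = $274,000; Kowalski $108,700 + $38,225 = $146,925; Halvorsen $108,700 + $226,275 = $334,975; Haddad $108,700 + $449,250 = $557,950; Sato $108,700 + $87,050 = $195,750.

Orozco: $274,000 | Kowalski: $146,925 | Halvorsen: $334,975 | Haddad: $557,950 | Sato: $195,750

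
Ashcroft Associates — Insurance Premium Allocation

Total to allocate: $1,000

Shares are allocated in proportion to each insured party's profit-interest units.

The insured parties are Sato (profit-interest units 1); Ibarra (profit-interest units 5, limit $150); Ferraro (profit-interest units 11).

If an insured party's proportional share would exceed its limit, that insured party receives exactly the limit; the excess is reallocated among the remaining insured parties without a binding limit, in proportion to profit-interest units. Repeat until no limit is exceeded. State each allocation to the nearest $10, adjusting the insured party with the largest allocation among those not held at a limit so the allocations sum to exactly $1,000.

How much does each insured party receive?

Sum of profit-interest units: 17.
Proportional shares (ignoring caps): Sato 58.82; Ibarra 294.12; Ferraro 647.06.
Held at cap: Ibarra ($150); balance $850 reallocated over remaining profit-interest units 12.
Shares after redistribution: Sato 70.83 → $70; Ferraro 779.17 → $780.

Sato: $70 | Ibarra: $150 | Ferraro: $780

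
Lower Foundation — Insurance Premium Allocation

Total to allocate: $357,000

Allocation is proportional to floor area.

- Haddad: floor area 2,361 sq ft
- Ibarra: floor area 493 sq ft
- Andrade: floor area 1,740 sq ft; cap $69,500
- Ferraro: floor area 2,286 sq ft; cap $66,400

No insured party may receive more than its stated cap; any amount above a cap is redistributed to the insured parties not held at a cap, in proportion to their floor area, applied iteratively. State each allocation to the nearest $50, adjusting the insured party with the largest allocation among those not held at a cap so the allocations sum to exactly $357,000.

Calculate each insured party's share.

Floor area total: 6,880.
Unconstrained shares: Haddad 122,511.19; Ibarra 25,581.54; Andrade 90,287.79; Ferraro 118,619.48.
Held at cap: Andrade ($69,500), Ferraro ($66,400); balance $221,100 reallocated over remaining floor area 2,854.
Remaining shares: Haddad 182,907.18 → $182,900; Ibarra 38,192.82 → $38,200.

Haddad: $182,900 | Ibarra: $38,200 | Andrade: $69,500 | Ferraro: $66,400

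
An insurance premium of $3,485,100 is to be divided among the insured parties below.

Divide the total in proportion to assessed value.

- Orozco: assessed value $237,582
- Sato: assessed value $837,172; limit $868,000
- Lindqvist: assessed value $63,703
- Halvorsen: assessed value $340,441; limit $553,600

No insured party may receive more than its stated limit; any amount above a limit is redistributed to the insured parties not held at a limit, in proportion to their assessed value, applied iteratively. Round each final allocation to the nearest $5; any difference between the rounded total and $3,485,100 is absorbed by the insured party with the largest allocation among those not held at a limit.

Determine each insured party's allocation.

Orozco: $1,627,200 · Sato: $868,000 · Lindqvist: $436,300 · Halvorsen: $553,600

Combined assessed value = 1,478,898.
Pro-rata shares before constraints: Orozco 559,874.33; Sato 1,972,839.33; Lindqvist 150,119.43; Halvorsen 802,266.91.
Held at cap: Sato ($868,000), Halvorsen ($553,600); balance $2,063,500 reallocated over remaining assessed value 301,285.
Redistributed shares: Orozco 1,627,198.36 → $1,627,200; Lindqvist 436,301.64 → $436,300.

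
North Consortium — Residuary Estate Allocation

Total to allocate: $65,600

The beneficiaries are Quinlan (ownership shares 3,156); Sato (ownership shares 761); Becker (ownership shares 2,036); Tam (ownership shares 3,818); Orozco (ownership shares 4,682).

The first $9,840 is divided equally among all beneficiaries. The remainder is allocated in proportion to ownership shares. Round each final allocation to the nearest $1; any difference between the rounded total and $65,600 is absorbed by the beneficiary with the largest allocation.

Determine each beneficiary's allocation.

Quinlan: $14,144; Sato: $4,904; Becker: $9,823; Tam: $16,698; Orozco: $20,031

First tranche $9,840 split equally: $1,968 each.
Remainder $55,760 by ownership shares (total 14,453): Quinlan 12,175.92 → $12,176; Sato 2,935.96 → $2,936; Becker 7,854.93 → $7,855; Tam 14,729.93 → $14,730; Orozco 18,063.26 → $18,063.
Totals: Quinlan $1,968 + $12,176 = $14,144; Sato $1,968 + $2,936 = $4,904; Becker $1,968 + $7,855 = $9,823; Tam $1,968 + $14,730 = $16,698; Orozco $1,968 + $18,063 = $20,031.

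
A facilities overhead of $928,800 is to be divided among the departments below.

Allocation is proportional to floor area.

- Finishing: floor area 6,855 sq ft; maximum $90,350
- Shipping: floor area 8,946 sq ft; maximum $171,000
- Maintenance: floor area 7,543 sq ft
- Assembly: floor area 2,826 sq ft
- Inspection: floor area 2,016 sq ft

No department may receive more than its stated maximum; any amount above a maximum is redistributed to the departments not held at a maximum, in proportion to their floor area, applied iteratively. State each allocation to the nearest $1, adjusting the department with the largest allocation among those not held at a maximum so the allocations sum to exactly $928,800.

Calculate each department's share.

Total floor area = 28,186.
Pro-rata shares before constraints: Finishing 225,889.59; Shipping 294,793.33; Maintenance 248,560.93; Assembly 93,123.85; Inspection 66,432.30.
Capped: Finishing ($90,350), Shipping ($171,000); residual $667,450 reallocated over remaining floor area 12,385.
Redistributed shares: Maintenance 406,505.88 → $406,506; Assembly 152,298.24 → $152,298; Inspection 108,645.88 → $108,646.

Finishing: $90,350 | Shipping: $171,000 | Maintenance: $406,506 | Assembly: $152,298 | Inspection: $108,646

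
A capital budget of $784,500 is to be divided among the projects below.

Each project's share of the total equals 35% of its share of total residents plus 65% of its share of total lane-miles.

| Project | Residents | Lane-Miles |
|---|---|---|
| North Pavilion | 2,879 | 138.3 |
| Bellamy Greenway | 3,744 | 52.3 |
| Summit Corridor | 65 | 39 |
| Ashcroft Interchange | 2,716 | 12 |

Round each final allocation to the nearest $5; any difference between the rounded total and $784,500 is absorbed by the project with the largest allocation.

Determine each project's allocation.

Residents total 9,404; lane-miles total 241.6.
Composite weights (35% residents + 65% lane-miles): North Pavilion 0.4792; Bellamy Greenway 0.2801; Summit Corridor 0.1073; Ashcroft Interchange 0.1334.
Proportional shares: North Pavilion 375,958.42; Bellamy Greenway 219,701.38; Summit Corridor 84,211.90; Ashcroft Interchange 104,628.30.
At nearest $5: North Pavilion $375,960; Bellamy Greenway $219,700; Summit Corridor $84,210; Ashcroft Interchange $104,630. Sum = $784,500.
No rounding difference to absorb.

North Pavilion: $375,960; Bellamy Greenway: $219,700; Summit Corridor: $84,210; Ashcroft Interchange: $104,630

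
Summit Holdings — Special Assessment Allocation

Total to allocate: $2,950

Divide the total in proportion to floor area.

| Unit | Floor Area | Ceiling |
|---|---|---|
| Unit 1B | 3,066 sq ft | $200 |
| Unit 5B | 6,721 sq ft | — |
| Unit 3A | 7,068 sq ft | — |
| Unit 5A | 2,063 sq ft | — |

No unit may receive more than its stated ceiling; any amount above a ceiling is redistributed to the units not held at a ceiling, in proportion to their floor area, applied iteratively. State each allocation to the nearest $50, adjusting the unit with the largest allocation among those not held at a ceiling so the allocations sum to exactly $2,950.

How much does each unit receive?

Total floor area = 18,918.
Unconstrained shares: Unit 1B 478.10; Unit 5B 1,048.05; Unit 3A 1,102.16; Unit 5A 321.70.
Held at cap: Unit 1B ($200); balance $2,750 reallocated over remaining floor area 15,852.
Remaining shares: Unit 5B 1,165.96 → $1,150; Unit 3A 1,226.15 → $1,250; Unit 5A 357.89 → $350.

Unit 1B: $200 · Unit 5B: $1,150 · Unit 3A: $1,250 · Unit 5A: $350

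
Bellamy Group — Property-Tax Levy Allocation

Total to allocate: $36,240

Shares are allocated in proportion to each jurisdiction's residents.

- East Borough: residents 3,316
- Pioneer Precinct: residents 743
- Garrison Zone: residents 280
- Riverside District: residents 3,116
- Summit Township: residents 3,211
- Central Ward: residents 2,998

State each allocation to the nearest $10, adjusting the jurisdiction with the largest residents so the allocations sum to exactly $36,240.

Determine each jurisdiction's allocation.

East Borough: $8,800 · Pioneer Precinct: $1,970 · Garrison Zone: $740 · Riverside District: $8,260 · Summit Township: $8,520 · Central Ward: $7,950

Residents total: 13,664.
Raw shares: East Borough 3,316/13,664 × $36,240 = 8,794.78; Pioneer Precinct 743/13,664 × $36,240 = 1,970.60; Garrison Zone 280/13,664 × $36,240 = 742.62; Riverside District 3,116/13,664 × $36,240 = 8,264.33; Summit Township 3,211/13,664 × $36,240 = 8,516.29; Central Ward 2,998/13,664 × $36,240 = 7,951.37.
Rounded to nearest $10: East Borough $8,790; Pioneer Precinct $1,970; Garrison Zone $740; Riverside District $8,260; Summit Township $8,520; Central Ward $7,950. Sum = $36,230.
Difference $36,240 − $36,230 = +$10 applied to largest residents (East Borough): East Borough becomes $8,800.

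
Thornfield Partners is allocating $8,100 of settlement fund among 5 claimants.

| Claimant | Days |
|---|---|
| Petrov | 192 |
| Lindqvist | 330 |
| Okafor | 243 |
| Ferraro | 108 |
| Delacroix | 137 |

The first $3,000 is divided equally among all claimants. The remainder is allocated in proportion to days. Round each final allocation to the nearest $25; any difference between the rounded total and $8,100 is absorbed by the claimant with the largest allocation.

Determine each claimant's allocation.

Petrov: $1,575 · Lindqvist: $2,250 · Okafor: $1,825 · Ferraro: $1,150 · Delacroix: $1,300

Equal tier: $3,000 ÷ 5 = $600 apiece.
Remainder $5,100 by days (total 1,010): Petrov 969.50 → $975; Lindqvist 1,666.34 → $1,675; Okafor 1,227.03 → $1,225; Ferraro 545.35 → $550; Delacroix 691.78 → $700.
Rounding difference −$25 on remainder applied to Lindqvist.
Totals: Petrov $600 + $975 = $1,575; Lindqvist $600 + $1,650 = $2,250; Okafor $600 + $1,225 = $1,825; Ferraro $600 + $550 = $1,150; Delacroix $600 + $700 = $1,300.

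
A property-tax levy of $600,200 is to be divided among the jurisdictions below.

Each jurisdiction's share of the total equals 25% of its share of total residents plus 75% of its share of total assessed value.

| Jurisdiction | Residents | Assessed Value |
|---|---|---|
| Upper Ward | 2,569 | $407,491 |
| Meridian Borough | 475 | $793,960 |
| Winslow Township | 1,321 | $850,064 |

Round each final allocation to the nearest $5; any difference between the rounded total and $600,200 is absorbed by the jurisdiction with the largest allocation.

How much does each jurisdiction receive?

Upper Ward: $177,725 | Meridian Borough: $190,540 | Winslow Township: $231,935

Residents total 4,365; assessed value total 2,051,515.
Composite weights (25% residents + 75% assessed value): Upper Ward 0.2961; Meridian Borough 0.3175; Winslow Township 0.3864.
Unrounded shares: Upper Ward 177,724.20; Meridian Borough 190,541.71; Winslow Township 231,934.09.
Rounded to nearest $5: Upper Ward $177,725; Meridian Borough $190,540; Winslow Township $231,935. Sum = $600,200.
Sum already equals the total — no adjustment.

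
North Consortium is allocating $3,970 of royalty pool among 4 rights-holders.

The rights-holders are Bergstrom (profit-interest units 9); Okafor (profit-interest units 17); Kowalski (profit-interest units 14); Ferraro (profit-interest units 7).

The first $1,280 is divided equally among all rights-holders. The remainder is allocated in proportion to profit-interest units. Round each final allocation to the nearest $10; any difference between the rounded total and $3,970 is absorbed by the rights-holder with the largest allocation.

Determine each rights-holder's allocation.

Bergstrom: $840; Okafor: $1,290; Kowalski: $1,120; Ferraro: $720

Equal tier: $1,280 ÷ 4 = $320 apiece.
Remainder $2,690 by profit-interest units (total 47): Bergstrom 515.11 → $520; Okafor 972.98 → $970; Kowalski 801.28 → $800; Ferraro 400.64 → $400.
Totals: Bergstrom $320 + $520 = $840; Okafor $320 + $970 = $1,290; Kowalski $320 + $800 = $1,120; Ferraro $320 + $400 = $720.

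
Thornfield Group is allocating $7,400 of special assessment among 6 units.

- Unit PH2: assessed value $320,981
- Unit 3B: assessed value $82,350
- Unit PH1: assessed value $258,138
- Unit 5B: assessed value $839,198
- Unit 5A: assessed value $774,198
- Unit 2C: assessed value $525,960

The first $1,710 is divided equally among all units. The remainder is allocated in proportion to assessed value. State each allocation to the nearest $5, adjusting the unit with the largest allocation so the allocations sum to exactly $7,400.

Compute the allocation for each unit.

Equal tier: $1,710 ÷ 6 = $285 apiece.
Remainder $5,690 by assessed value (total 2,800,825): Unit PH2 652.09 → $650; Unit 3B 167.30 → $165; Unit PH1 524.42 → $525; Unit 5B 1,704.87 → $1,705; Unit 5A 1,572.82 → $1,575; Unit 2C 1,068.51 → $1,070.
Totals: Unit PH2 $285 + $650 = $935; Unit 3B $285 + $165 = $450; Unit PH1 $285 + $525 = $810; Unit 5B $285 + $1,705 = $1,990; Unit 5A $285 + $1,575 = $1,860; Unit 2C $285 + $1,070 = $1,355.

Unit PH2: $935 | Unit 3B: $450 | Unit PH1: $810 | Unit 5B: $1,990 | Unit 5A: $1,860 | Unit 2C: $1,355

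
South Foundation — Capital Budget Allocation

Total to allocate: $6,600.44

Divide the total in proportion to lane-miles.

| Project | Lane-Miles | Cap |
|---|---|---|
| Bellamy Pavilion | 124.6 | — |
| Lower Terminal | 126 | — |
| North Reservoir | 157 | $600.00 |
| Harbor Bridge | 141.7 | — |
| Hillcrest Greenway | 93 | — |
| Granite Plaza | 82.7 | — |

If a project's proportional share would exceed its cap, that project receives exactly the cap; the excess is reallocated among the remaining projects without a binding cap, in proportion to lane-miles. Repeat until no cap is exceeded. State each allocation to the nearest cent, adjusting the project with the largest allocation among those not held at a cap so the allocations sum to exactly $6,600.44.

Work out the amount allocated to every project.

Total lane-miles = 725.
Proportional shares (ignoring caps): Bellamy Pavilion 1,134.3653; Lower Terminal 1,147.1110; North Reservoir 1,429.3367; Harbor Bridge 1,290.0446; Hillcrest Greenway 846.6771; Granite Plaza 752.9054.
Cap binds for North Reservoir ($600.00); balance $6,000.44 reallocated over remaining lane-miles 568.
Shares after redistribution: Bellamy Pavilion 1,316.2937 → $1,316.29; Lower Terminal 1,331.0835 → $1,331.08; Harbor Bridge 1,496.9408 → $1,496.94; Hillcrest Greenway 982.4664 → $982.47; Granite Plaza 873.6556 → $873.66.

Bellamy Pavilion: $1,316.29 | Lower Terminal: $1,331.08 | North Reservoir: $600.00 | Harbor Bridge: $1,496.94 | Hillcrest Greenway: $982.47 | Granite Plaza: $873.66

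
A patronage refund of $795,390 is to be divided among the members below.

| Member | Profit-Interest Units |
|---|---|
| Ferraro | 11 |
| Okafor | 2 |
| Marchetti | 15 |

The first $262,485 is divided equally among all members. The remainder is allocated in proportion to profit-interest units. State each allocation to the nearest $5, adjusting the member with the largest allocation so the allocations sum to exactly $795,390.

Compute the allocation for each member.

Ferraro: $296,850 · Okafor: $125,560 · Marchetti: $372,980

First tranche $262,485 split equally: $87,495 each.
Remainder $532,905 by profit-interest units (total 28): Ferraro 209,355.54 → $209,355; Okafor 38,064.64 → $38,065; Marchetti 285,484.82 → $285,485.
Totals: Ferraro $87,495 + $209,355 = $296,850; Okafor $87,495 + $38,065 = $125,560; Marchetti $87,495 + $285,485 = $372,980.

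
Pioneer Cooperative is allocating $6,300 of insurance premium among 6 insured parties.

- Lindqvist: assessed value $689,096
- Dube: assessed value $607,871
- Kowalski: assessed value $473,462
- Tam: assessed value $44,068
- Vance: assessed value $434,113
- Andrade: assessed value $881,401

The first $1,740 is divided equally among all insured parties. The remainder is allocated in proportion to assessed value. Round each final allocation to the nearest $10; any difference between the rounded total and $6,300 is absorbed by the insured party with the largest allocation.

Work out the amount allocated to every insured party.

First tranche $1,740 split equally: $290 each.
Remainder $4,560 by assessed value (total 3,130,011): Lindqvist 1,003.92 → $1,000; Dube 885.59 → $890; Kowalski 689.77 → $690; Tam 64.20 → $60; Vance 632.44 → $630; Andrade 1,284.08 → $1,280.
Rounding difference +$10 on remainder applied to Andrade.
Totals: Lindqvist $290 + $1,000 = $1,290; Dube $290 + $890 = $1,180; Kowalski $290 + $690 = $980; Tam $290 + $60 = $350; Vance $290 + $630 = $920; Andrade $290 + $1,290 = $1,580.

Lindqvist: $1,290 | Dube: $1,180 | Kowalski: $980 | Tam: $350 | Vance: $920 | Andrade: $1,580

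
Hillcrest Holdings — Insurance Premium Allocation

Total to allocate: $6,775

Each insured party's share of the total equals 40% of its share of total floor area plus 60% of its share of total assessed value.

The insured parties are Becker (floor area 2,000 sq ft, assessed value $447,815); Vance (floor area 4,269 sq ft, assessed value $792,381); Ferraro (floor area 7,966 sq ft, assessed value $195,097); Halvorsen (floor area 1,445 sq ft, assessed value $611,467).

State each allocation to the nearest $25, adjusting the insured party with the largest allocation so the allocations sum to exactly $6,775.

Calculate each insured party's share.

Totals — floor area 15,680, assessed value 2,046,760.
Combined weights (40% floor area + 60% assessed value): Becker 0.1823; Vance 0.3412; Ferraro 0.2604; Halvorsen 0.2161.
Raw shares: Becker 1,235.05; Vance 2,311.54; Ferraro 1,764.25; Halvorsen 1,464.16.
At nearest $25: Becker $1,225; Vance $2,300; Ferraro $1,775; Halvorsen $1,475. Sum = $6,775.
Rounded total matches; no reconciliation needed.

Becker: $1,225; Vance: $2,300; Ferraro: $1,775; Halvorsen: $1,475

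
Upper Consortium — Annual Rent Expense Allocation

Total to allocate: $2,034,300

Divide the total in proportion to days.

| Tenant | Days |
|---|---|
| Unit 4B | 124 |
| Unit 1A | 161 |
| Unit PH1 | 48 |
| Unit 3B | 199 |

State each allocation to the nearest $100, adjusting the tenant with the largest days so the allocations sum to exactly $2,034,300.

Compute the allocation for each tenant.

Unit 4B: $474,200 | Unit 1A: $615,600 | Unit PH1: $183,500 | Unit 3B: $761,000

Combined days = 124 + 161 + 48 + 199 = 532.
Raw shares: Unit 4B 474,160.15; Unit 1A 615,643.42; Unit PH1 183,545.86; Unit 3B 760,950.56.
After rounding ($100): Unit 4B $474,200; Unit 1A $615,600; Unit PH1 $183,500; Unit 3B $761,000. Sum = $2,034,300.
Sum already equals the total — no adjustment.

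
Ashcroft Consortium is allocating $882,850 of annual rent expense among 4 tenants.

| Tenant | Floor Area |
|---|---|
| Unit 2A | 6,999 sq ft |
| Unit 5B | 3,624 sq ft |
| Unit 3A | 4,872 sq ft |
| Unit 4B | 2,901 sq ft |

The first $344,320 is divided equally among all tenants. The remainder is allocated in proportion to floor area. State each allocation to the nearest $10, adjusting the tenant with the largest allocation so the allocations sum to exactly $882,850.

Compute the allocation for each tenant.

Equal tier: $344,320 ÷ 4 = $86,080 apiece.
Remainder $538,530 by floor area (total 18,396): Unit 2A 204,890.82 → $204,890; Unit 5B 106,090.06 → $106,090; Unit 3A 142,624.38 → $142,620; Unit 4B 84,924.74 → $84,920.
Rounding difference +$10 on remainder applied to Unit 2A.
Totals: Unit 2A $86,080 + $204,900 = $290,980; Unit 5B $86,080 + $106,090 = $192,170; Unit 3A $86,080 + $142,620 = $228,700; Unit 4B $86,080 + $84,920 = $171,000.

Unit 2A: $290,980; Unit 5B: $192,170; Unit 3A: $228,700; Unit 4B: $171,000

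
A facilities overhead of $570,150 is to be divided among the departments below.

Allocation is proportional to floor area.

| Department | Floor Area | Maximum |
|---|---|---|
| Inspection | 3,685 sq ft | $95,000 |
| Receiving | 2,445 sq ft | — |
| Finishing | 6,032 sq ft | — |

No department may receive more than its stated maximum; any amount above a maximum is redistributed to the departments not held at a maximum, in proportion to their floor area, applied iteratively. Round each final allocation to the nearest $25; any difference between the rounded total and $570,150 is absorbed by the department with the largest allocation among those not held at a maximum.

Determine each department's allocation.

Inspection: $95,000 | Receiving: $137,050 | Finishing: $338,100

Combined floor area = 12,162.
Unconstrained shares: Inspection 172,751.42; Receiving 114,620.68; Finishing 282,777.90.
Cap binds for Inspection ($95,000); remaining pool $475,150 reallocated over remaining floor area 8,477.
Remaining shares: Receiving 137,046.33 → $137,050; Finishing 338,103.67 → $338,100.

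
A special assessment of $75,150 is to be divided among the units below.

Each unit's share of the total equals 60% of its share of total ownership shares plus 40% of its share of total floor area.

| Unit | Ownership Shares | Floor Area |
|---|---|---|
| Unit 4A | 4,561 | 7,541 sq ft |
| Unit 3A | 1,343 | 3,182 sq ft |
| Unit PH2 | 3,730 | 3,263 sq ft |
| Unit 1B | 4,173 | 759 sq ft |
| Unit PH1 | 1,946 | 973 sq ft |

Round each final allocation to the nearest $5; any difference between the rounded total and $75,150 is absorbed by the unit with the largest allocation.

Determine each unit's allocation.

Unit 4A: $27,480 | Unit 3A: $9,930 | Unit PH2: $16,915 | Unit 1B: $13,395 | Unit PH1: $7,430

Totals — ownership shares 15,753, floor area 15,718.
Blended shares (60% ownership shares + 40% floor area): Unit 4A 0.3656; Unit 3A 0.1321; Unit PH2 0.2251; Unit 1B 0.1783; Unit PH1 0.0989.
Raw shares: Unit 4A 27,476.84; Unit 3A 9,929.52; Unit PH2 16,916.77; Unit 1B 13,395.98; Unit PH1 7,430.88.
After rounding ($5): Unit 4A $27,475; Unit 3A $9,930; Unit PH2 $16,915; Unit 1B $13,395; Unit PH1 $7,430. Sum = $75,145.
Difference $75,150 − $75,145 = +$5 applied to largest allocation (Unit 4A): Unit 4A becomes $27,480.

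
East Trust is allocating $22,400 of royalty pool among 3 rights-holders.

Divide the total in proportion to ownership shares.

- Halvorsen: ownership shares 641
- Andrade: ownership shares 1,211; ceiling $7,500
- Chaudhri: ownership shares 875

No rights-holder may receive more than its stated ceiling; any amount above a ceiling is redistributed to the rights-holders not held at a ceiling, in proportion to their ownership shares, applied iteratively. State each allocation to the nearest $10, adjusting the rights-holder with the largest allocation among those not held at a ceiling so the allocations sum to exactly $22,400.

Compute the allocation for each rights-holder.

Total ownership shares = 2,727.
Proportional shares (ignoring caps): Halvorsen 5,265.27; Andrade 9,947.34; Chaudhri 7,187.39.
Cap binds for Andrade ($7,500); remaining pool $14,900 reallocated over remaining ownership shares 1,516.
Shares after redistribution: Halvorsen 6,300.07 → $6,300; Chaudhri 8,599.93 → $8,600.

Halvorsen: $6,300; Andrade: $7,500; Chaudhri: $8,600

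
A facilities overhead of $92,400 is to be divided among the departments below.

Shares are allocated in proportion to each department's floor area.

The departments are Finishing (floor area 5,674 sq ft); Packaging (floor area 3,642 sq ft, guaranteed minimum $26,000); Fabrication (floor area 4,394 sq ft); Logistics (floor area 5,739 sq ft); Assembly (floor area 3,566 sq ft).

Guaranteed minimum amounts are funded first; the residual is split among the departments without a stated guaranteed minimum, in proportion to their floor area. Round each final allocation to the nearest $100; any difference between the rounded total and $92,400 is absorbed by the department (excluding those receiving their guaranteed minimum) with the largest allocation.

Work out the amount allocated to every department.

Guaranteed amounts: Packaging $26,000. Balance $66,400.
Balance split over remaining floor area 19,373: Finishing 19,447.35 → $19,400; Fabrication 15,060.22 → $15,100; Logistics 19,670.14 → $19,700; Assembly 12,222.29 → $12,200.

Finishing: $19,400 · Packaging: $26,000 · Fabrication: $15,100 · Logistics: $19,700 · Assembly: $12,200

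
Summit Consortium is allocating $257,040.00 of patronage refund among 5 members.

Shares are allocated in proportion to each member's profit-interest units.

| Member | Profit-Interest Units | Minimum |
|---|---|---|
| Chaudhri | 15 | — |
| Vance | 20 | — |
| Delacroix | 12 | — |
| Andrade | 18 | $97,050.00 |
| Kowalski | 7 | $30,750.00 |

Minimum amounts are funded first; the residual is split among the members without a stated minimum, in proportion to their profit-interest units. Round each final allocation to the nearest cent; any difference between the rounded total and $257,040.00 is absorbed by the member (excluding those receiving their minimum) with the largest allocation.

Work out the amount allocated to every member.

Chaudhri: $41,246.81 | Vance: $54,995.74 | Delacroix: $32,997.45 | Andrade: $97,050.00 | Kowalski: $30,750.00

Fund the minimums — Andrade $97,050.00; Kowalski $30,750.00. Residual $129,240.00.
Residual split over remaining profit-interest units 47: Chaudhri 41,246.8085 → $41,246.81; Vance 54,995.7447 → $54,995.74; Delacroix 32,997.4468 → $32,997.45.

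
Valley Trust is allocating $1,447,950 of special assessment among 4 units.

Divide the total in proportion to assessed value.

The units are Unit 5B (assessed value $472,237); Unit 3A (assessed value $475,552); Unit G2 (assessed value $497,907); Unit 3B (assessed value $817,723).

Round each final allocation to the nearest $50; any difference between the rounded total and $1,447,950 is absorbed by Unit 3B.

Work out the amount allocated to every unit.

Unit 5B: $302,100 · Unit 3A: $304,200 · Unit G2: $318,500 · Unit 3B: $523,150

Sum of assessed value: 2,263,419.
Unrounded shares: Unit 5B 472,237/2,263,419 × $1,447,950 = 302,098.54; Unit 3A 475,552/2,263,419 × $1,447,950 = 304,219.20; Unit G2 497,907/2,263,419 × $1,447,950 = 318,520.10; Unit 3B 817,723/2,263,419 × $1,447,950 = 523,112.17.
After rounding ($50): Unit 5B $302,100; Unit 3A $304,200; Unit G2 $318,500; Unit 3B $523,100. Sum = $1,447,900.
Difference $1,447,950 − $1,447,900 = +$50 applied to Unit 3B: Unit 3B becomes $523,150.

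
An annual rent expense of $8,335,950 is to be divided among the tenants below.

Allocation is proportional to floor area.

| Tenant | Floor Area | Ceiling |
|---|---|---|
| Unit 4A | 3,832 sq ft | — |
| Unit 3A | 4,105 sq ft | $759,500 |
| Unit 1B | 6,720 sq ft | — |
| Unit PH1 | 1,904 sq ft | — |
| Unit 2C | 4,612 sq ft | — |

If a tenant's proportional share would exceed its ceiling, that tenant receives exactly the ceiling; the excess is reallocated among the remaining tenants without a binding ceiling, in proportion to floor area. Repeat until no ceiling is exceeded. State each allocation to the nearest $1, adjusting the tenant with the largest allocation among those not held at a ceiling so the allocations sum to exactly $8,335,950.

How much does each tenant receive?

Unit 4A: $1,701,017; Unit 3A: $759,500; Unit 1B: $2,982,994; Unit PH1: $845,182; Unit 2C: $2,047,257

Combined floor area = 21,173.
Proportional shares (ignoring caps): Unit 4A 1,508,683.72; Unit 3A 1,616,165.62; Unit 1B 2,645,708.40; Unit PH1 749,617.38; Unit 2C 1,815,774.87.
Held at cap: Unit 3A ($759,500); remaining pool $7,576,450 reallocated over remaining floor area 17,068.
Remaining shares: Unit 4A 1,701,016.90 → $1,701,017; Unit 1B 2,982,994.14 → $2,982,994; Unit PH1 845,181.67 → $845,182; Unit 2C 2,047,257.29 → $2,047,257.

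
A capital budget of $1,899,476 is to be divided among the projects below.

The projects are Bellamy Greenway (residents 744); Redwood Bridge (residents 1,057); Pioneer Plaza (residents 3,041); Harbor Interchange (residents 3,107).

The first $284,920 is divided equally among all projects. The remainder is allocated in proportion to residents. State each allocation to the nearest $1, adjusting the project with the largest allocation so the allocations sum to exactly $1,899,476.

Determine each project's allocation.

Equal tier: $284,920 ÷ 4 = $71,230 apiece.
Remainder $1,614,556 by residents (total 7,949): Bellamy Greenway 151,117.08 → $151,117; Redwood Bridge 214,691.87 → $214,692; Pioneer Plaza 617,670.75 → $617,671; Harbor Interchange 631,076.30 → $631,076.
Totals: Bellamy Greenway $71,230 + $151,117 = $222,347; Redwood Bridge $71,230 + $214,692 = $285,922; Pioneer Plaza $71,230 + $617,671 = $688,901; Harbor Interchange $71,230 + $631,076 = $702,306.

Bellamy Greenway: $222,347 · Redwood Bridge: $285,922 · Pioneer Plaza: $688,901 · Harbor Interchange: $702,306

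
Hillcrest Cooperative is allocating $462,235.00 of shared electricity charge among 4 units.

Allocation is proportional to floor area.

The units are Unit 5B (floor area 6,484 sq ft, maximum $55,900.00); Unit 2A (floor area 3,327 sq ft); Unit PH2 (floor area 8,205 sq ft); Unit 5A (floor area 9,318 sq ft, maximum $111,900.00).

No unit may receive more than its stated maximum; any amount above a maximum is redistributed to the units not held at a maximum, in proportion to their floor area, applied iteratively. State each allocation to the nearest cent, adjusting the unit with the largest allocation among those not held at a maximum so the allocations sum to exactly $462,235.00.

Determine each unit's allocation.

Combined floor area = 27,334.
Unconstrained shares: Unit 5B 109,648.4869; Unit 2A 56,261.6465; Unit PH2 138,751.6710; Unit 5A 157,573.1957.
Capped: Unit 5B ($55,900.00), Unit 5A ($111,900.00); remaining pool $294,435.00 reallocated over remaining floor area 11,532.
Shares after redistribution: Unit 2A 84,944.9571 → $84,944.96; Unit PH2 209,490.0429 → $209,490.04.

Unit 5B: $55,900.00; Unit 2A: $84,944.96; Unit PH2: $209,490.04; Unit 5A: $111,900.00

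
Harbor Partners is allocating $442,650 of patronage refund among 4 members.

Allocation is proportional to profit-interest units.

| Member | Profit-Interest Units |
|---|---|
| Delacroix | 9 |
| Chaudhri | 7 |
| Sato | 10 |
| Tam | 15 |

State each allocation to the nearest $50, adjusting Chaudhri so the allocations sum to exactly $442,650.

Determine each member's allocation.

Total profit-interest units = 41.
Proportional shares: Delacroix 9/41 × $442,650 = 97,167.07; Chaudhri 7/41 × $442,650 = 75,574.39; Sato 10/41 × $442,650 = 107,963.41; Tam 15/41 × $442,650 = 161,945.12.
Rounded to nearest $50: Delacroix $97,150; Chaudhri $75,550; Sato $107,950; Tam $161,950. Sum = $442,600.
Difference $442,650 − $442,600 = +$50 applied to Chaudhri: Chaudhri becomes $75,600.

Delacroix: $97,150 · Chaudhri: $75,600 · Sato: $107,950 · Tam: $161,950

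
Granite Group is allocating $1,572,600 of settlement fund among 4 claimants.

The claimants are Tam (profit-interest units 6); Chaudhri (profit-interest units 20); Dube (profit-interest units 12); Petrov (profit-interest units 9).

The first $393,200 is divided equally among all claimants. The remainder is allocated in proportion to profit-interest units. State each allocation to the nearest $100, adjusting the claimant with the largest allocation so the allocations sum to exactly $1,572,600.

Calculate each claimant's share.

$393,200 shared equally gives $98,300 per claimant.
Remainder $1,179,400 by profit-interest units (total 47): Tam 150,561.70 → $150,600; Chaudhri 501,872.34 → $501,900; Dube 301,123.40 → $301,100; Petrov 225,842.55 → $225,800.
Totals: Tam $98,300 + $150,600 = $248,900; Chaudhri $98,300 + $501,900 = $600,200; Dube $98,300 + $301,100 = $399,400; Petrov $98,300 + $225,800 = $324,100.

Tam: $248,900 · Chaudhri: $600,200 · Dube: $399,400 · Petrov: $324,100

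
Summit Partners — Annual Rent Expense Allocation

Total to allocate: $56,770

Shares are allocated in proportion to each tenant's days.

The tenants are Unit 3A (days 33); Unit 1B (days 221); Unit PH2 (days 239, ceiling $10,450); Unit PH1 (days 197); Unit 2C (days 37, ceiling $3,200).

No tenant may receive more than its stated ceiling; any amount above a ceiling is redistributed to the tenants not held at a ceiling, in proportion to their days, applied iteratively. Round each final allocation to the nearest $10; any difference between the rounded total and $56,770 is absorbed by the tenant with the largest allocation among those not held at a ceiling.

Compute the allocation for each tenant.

Combined days = 727.
Proportional shares (ignoring caps): Unit 3A 2,576.91; Unit 1B 17,257.46; Unit PH2 18,663.04; Unit PH1 15,383.34; Unit 2C 2,889.26.
Held at cap: Unit PH2 ($10,450); remaining pool $46,320 reallocated over remaining days 488.
Held at cap: Unit 2C ($3,200); remaining pool $43,120 reallocated over remaining days 451.
Remaining shares: Unit 3A 3,155.12 → $3,160; Unit 1B 21,129.76 → $21,130; Unit PH1 18,835.12 → $18,840.
Rounding difference −$10 applied to Unit 1B → $21,120.

Unit 3A: $3,160 · Unit 1B: $21,120 · Unit PH2: $10,450 · Unit PH1: $18,840 · Unit 2C: $3,200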